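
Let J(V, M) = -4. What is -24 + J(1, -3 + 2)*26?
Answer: -128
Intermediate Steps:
-24 + J(1, -3 + 2)*26 = -24 - 4*26 = -24 - 104 = -128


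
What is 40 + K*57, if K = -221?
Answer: -12557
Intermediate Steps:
40 + K*57 = 40 - 221*57 = 40 - 12597 = -12557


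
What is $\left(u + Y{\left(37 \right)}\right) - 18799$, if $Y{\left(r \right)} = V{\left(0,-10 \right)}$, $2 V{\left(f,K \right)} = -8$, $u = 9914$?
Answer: $-8889$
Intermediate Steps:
$V{\left(f,K \right)} = -4$ ($V{\left(f,K \right)} = \frac{1}{2} \left(-8\right) = -4$)
$Y{\left(r \right)} = -4$
$\left(u + Y{\left(37 \right)}\right) - 18799 = \left(9914 - 4\right) - 18799 = 9910 - 18799 = -8889$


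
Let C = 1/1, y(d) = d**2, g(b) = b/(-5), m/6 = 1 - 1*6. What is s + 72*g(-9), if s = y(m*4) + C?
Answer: 72653/5 ≈ 14531.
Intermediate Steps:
m = -30 (m = 6*(1 - 1*6) = 6*(1 - 6) = 6*(-5) = -30)
g(b) = -b/5 (g(b) = b*(-1/5) = -b/5)
C = 1 (C = 1*1 = 1)
s = 14401 (s = (-30*4)**2 + 1 = (-120)**2 + 1 = 14400 + 1 = 14401)
s + 72*g(-9) = 14401 + 72*(-1/5*(-9)) = 14401 + 72*(9/5) = 14401 + 648/5 = 72653/5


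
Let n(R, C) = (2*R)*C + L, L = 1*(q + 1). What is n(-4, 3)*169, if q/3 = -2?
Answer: -4901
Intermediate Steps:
q = -6 (q = 3*(-2) = -6)
L = -5 (L = 1*(-6 + 1) = 1*(-5) = -5)
n(R, C) = -5 + 2*C*R (n(R, C) = (2*R)*C - 5 = 2*C*R - 5 = -5 + 2*C*R)
n(-4, 3)*169 = (-5 + 2*3*(-4))*169 = (-5 - 24)*169 = -29*169 = -4901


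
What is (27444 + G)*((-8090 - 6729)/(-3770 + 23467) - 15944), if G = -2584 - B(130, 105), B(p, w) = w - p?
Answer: -7815477339495/19697 ≈ -3.9679e+8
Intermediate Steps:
G = -2559 (G = -2584 - (105 - 1*130) = -2584 - (105 - 130) = -2584 - 1*(-25) = -2584 + 25 = -2559)
(27444 + G)*((-8090 - 6729)/(-3770 + 23467) - 15944) = (27444 - 2559)*((-8090 - 6729)/(-3770 + 23467) - 15944) = 24885*(-14819/19697 - 15944) = 24885*(-314063787/19697) = -7815477339495/19697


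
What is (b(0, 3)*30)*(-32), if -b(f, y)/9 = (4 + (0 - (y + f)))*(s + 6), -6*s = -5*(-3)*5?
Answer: -56160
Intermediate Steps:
s = -25/2 (s = -(-5*(-3))*5/6 = -5*5/2 = -1/6*75 = -25/2 ≈ -12.500)
b(f, y) = 234 - 117*f/2 - 117*y/2 (b(f, y) = -9*(4 + (0 - (y + f)))*(-25/2 + 6) = -9*(4 + (0 - (f + y)))*(-13)/2 = -9*(4 + (0 + (-f - y)))*(-13)/2 = -9*(4 + (-f - y))*(-13)/2 = -9*(4 - f - y)*(-13)/2 = -9*(-26 + 13*f/2 + 13*y/2) = 234 - 117*f/2 - 117*y/2)
(b(0, 3)*30)*(-32) = ((234 - 117/2*0 - 117/2*3)*30)*(-32) = ((234 + 0 - 351/2)*30)*(-32) = ((117/2)*30)*(-32) = 1755*(-32) = -56160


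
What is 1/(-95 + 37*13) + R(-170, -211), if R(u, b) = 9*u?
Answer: -590579/386 ≈ -1530.0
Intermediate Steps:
1/(-95 + 37*13) + R(-170, -211) = 1/(-95 + 37*13) + 9*(-170) = 1/(-95 + 481) - 1530 = 1/386 - 1530 = -590579/386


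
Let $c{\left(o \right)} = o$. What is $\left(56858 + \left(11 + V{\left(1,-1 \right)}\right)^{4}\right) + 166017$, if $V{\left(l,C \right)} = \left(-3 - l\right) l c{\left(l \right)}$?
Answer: $225276$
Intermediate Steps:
$V{\left(l,C \right)} = l^{2} \left(-3 - l\right)$ ($V{\left(l,C \right)} = \left(-3 - l\right) l l = l \left(-3 - l\right) l = l^{2} \left(-3 - l\right)$)
$\left(56858 + \left(11 + V{\left(1,-1 \right)}\right)^{4}\right) + 166017 = \left(56858 + \left(11 + 1^{2} \left(-3 - 1\right)\right)^{4}\right) + 166017 = \left(56858 + \left(11 + 1 \left(-3 - 1\right)\right)^{4}\right) + 166017 = \left(56858 + \left(11 + 1 \left(-4\right)\right)^{4}\right) + 166017 = \left(56858 + \left(11 - 4\right)^{4}\right) + 166017 = \left(56858 + 7^{4}\right) + 166017 = \left(56858 + 2401\right) + 166017 = 59259 + 166017 = 225276$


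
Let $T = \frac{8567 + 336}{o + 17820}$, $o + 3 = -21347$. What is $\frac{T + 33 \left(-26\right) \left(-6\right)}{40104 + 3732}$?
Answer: $\frac{18163537}{154741080} \approx 0.11738$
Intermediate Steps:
$o = -21350$ ($o = -3 - 21347 = -21350$)
$T = - \frac{8903}{3530}$ ($T = \frac{8567 + 336}{-21350 + 17820} = \frac{8903}{-3530} = 8903 \left(- \frac{1}{3530}\right) = - \frac{8903}{3530} \approx -2.5221$)
$\frac{T + 33 \left(-26\right) \left(-6\right)}{40104 + 3732} = \frac{- \frac{8903}{3530} + 33 \left(-26\right) \left(-6\right)}{40104 + 3732} = \frac{- \frac{8903}{3530} - -5148}{43836} = \left(- \frac{8903}{3530} + 5148\right) \frac{1}{43836} = \frac{18163537}{3530} \cdot \frac{1}{43836} = \frac{18163537}{154741080}$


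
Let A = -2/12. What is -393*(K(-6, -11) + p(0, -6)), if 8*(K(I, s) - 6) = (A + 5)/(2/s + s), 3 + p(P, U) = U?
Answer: 2362061/1968 ≈ 1200.2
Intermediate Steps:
p(P, U) = -3 + U
A = -⅙ (A = -2*1/12 = -⅙ ≈ -0.16667)
K(I, s) = 6 + 29/(48*(s + 2/s)) (K(I, s) = 6 + ((-⅙ + 5)/(2/s + s))/8 = 6 + (29/(6*(s + 2/s)))/8 = 6 + 29/(48*(s + 2/s)))
-393*(K(-6, -11) + p(0, -6)) = -393*((576 + 29*(-11) + 288*(-11)²)/(48*(2 + (-11)²)) + (-3 - 6)) = -393*((576 - 319 + 288*121)/(48*(2 + 121)) - 9) = -393*((1/48)*(576 - 319 + 34848)/123 - 9) = -393*((1/48)*(1/123)*35105 - 9) = -393*(35105/5904 - 9) = -393*(-18031/5904) = 2362061/1968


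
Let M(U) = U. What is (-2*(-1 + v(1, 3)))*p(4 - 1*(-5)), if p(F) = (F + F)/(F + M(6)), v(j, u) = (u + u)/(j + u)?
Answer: -6/5 ≈ -1.2000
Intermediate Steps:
v(j, u) = 2*u/(j + u) (v(j, u) = (2*u)/(j + u) = 2*u/(j + u))
p(F) = 2*F/(6 + F) (p(F) = (F + F)/(F + 6) = (2*F)/(6 + F) = 2*F/(6 + F))
(-2*(-1 + v(1, 3)))*p(4 - 1*(-5)) = (-2*(-1 + 2*3/(1 + 3)))*(2*(4 - 1*(-5))/(6 + (4 - 1*(-5)))) = (-2*(-1 + 2*3/4))*(2*(4 + 5)/(6 + (4 + 5))) = (-2*(-1 + 2*3*(¼)))*(2*9/(6 + 9)) = (-2*(-1 + 3/2))*(2*9/15) = (-2*½)*(2*9*(1/15)) = -1*6/5 = -6/5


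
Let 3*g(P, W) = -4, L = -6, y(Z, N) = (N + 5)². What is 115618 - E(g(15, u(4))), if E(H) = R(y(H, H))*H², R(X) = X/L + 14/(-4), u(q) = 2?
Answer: 28097654/243 ≈ 1.1563e+5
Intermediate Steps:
y(Z, N) = (5 + N)²
g(P, W) = -4/3 (g(P, W) = (⅓)*(-4) = -4/3)
R(X) = -7/2 - X/6 (R(X) = X/(-6) + 14/(-4) = X*(-⅙) + 14*(-¼) = -X/6 - 7/2 = -7/2 - X/6)
E(H) = H²*(-7/2 - (5 + H)²/6) (E(H) = (-7/2 - (5 + H)²/6)*H² = H²*(-7/2 - (5 + H)²/6))
115618 - E(g(15, u(4))) = 115618 - (-4/3)²*(-21 - (5 - 4/3)²)/6 = 115618 - 16*(-21 - (11/3)²)/(6*9) = 115618 - 16*(-21 - 1*121/9)/(6*9) = 115618 - 16*(-21 - 121/9)/(6*9) = 115618 - 16*(-310)/(6*9*9) = 115618 - 1*(-2480/243) = 115618 + 2480/243 = 28097654/243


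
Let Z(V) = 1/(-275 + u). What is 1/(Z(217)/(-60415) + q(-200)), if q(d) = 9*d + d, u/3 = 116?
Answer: -4410295/8820590001 ≈ -0.00050000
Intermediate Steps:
u = 348 (u = 3*116 = 348)
q(d) = 10*d
Z(V) = 1/73 (Z(V) = 1/(-275 + 348) = 1/73)
1/(Z(217)/(-60415) + q(-200)) = 1/((1/73)/(-60415) + 10*(-200)) = 1/((1/73)*(-1/60415) - 2000) = 1/(-1/4410295 - 2000) = 1/(-8820590001/4410295) = -4410295/8820590001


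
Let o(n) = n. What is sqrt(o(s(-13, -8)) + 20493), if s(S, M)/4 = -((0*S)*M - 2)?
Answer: sqrt(20501) ≈ 143.18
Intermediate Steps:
s(S, M) = 8 (s(S, M) = 4*(-((0*S)*M - 2)) = 4*(-(0*M - 2)) = 4*(-(0 - 2)) = 4*(-1*(-2)) = 4*2 = 8)
sqrt(o(s(-13, -8)) + 20493) = sqrt(8 + 20493) = sqrt(20501)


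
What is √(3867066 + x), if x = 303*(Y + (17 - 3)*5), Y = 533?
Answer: 15*√17999 ≈ 2012.4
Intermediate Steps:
x = 182709 (x = 303*(533 + (17 - 3)*5) = 303*(533 + 14*5) = 303*(533 + 70) = 303*603 = 182709)
√(3867066 + x) = √(3867066 + 182709) = √4049775 = 15*√17999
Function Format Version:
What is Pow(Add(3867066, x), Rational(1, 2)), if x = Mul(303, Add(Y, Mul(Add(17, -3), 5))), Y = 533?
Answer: Mul(15, Pow(17999, Rational(1, 2))) ≈ 2012.4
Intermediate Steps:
x = 182709 (x = Mul(303, Add(533, Mul(Add(17, -3), 5))) = Mul(303, Add(533, Mul(14, 5))) = Mul(303, Add(533, 70)) = Mul(303, 603) = 182709)
Pow(Add(3867066, x), Rational(1, 2)) = Pow(Add(3867066, 182709), Rational(1, 2)) = Pow(4049775, Rational(1, 2)) = Mul(15, Pow(17999, Rational(1, 2)))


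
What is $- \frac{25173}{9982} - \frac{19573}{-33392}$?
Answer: $- \frac{322599565}{166659472} \approx -1.9357$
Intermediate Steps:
$- \frac{25173}{9982} - \frac{19573}{-33392} = \left(-25173\right) \frac{1}{9982} - - \frac{19573}{33392} = - \frac{25173}{9982} + \frac{19573}{33392} = - \frac{322599565}{166659472}$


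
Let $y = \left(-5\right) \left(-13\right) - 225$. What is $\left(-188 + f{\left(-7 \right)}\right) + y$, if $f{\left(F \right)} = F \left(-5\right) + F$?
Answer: $-320$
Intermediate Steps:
$f{\left(F \right)} = - 4 F$ ($f{\left(F \right)} = - 5 F + F = - 4 F$)
$y = -160$ ($y = 65 - 225 = -160$)
$\left(-188 + f{\left(-7 \right)}\right) + y = \left(-188 - -28\right) - 160 = \left(-188 + 28\right) - 160 = -160 - 160 = -320$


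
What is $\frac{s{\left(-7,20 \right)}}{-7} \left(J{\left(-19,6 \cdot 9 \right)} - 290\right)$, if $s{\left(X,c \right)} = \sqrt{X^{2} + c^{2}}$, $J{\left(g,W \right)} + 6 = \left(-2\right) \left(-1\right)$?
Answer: $42 \sqrt{449} \approx 889.96$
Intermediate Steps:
$J{\left(g,W \right)} = -4$ ($J{\left(g,W \right)} = -6 - -2 = -6 + 2 = -4$)
$\frac{s{\left(-7,20 \right)}}{-7} \left(J{\left(-19,6 \cdot 9 \right)} - 290\right) = \frac{\sqrt{\left(-7\right)^{2} + 20^{2}}}{-7} \left(-4 - 290\right) = \sqrt{49 + 400} \left(- \frac{1}{7}\right) \left(-294\right) = \sqrt{449} \left(- \frac{1}{7}\right) \left(-294\right) = - \frac{\sqrt{449}}{7} \left(-294\right) = 42 \sqrt{449}$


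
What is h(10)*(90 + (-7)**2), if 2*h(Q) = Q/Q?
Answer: 139/2 ≈ 69.500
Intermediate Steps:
h(Q) = 1/2 (h(Q) = (Q/Q)/2 = (1/2)*1 = 1/2)
h(10)*(90 + (-7)**2) = (90 + (-7)**2)/2 = (90 + 49)/2 = (1/2)*139 = 139/2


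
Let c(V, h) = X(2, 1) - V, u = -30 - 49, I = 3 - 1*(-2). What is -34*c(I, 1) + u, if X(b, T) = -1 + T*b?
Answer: 57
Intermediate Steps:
I = 5 (I = 3 + 2 = 5)
u = -79
c(V, h) = 1 - V (c(V, h) = (-1 + 1*2) - V = (-1 + 2) - V = 1 - V)
-34*c(I, 1) + u = -34*(1 - 1*5) - 79 = -34*(1 - 5) - 79 = -34*(-4) - 79 = 136 - 79 = 57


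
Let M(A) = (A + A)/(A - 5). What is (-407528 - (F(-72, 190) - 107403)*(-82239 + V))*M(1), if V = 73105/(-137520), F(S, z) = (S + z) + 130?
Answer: 242386825881047/55008 ≈ 4.4064e+9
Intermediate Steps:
F(S, z) = 130 + S + z
M(A) = 2*A/(-5 + A) (M(A) = (2*A)/(-5 + A) = 2*A/(-5 + A))
V = -14621/27504 (V = 73105*(-1/137520) = -14621/27504 ≈ -0.53160)
(-407528 - (F(-72, 190) - 107403)*(-82239 + V))*M(1) = (-407528 - ((130 - 72 + 190) - 107403)*(-82239 - 14621/27504))*(2*1/(-5 + 1)) = (-407528 - (248 - 107403)*(-2261916077)/27504)*(2*1/(-4)) = (-407528 - (-107155)*(-2261916077)/27504)*(2*1*(-1/4)) = (-407528 - 1*242375617230935/27504)*(-1/2) = (-407528 - 242375617230935/27504)*(-1/2) = -242386825881047/27504*(-1/2) = 242386825881047/55008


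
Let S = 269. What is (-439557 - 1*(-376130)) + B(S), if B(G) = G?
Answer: -63158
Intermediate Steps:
(-439557 - 1*(-376130)) + B(S) = (-439557 - 1*(-376130)) + 269 = (-439557 + 376130) + 269 = -63427 + 269 = -63158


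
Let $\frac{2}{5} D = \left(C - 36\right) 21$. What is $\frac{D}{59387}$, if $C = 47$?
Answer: $\frac{1155}{118774} \approx 0.0097243$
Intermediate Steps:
$D = \frac{1155}{2}$ ($D = \frac{5 \left(47 - 36\right) 21}{2} = \frac{5 \cdot 11 \cdot 21}{2} = \frac{5}{2} \cdot 231 = \frac{1155}{2} \approx 577.5$)
$\frac{D}{59387} = \frac{1155}{2 \cdot 59387} = \frac{1155}{2} \cdot \frac{1}{59387} = \frac{1155}{118774}$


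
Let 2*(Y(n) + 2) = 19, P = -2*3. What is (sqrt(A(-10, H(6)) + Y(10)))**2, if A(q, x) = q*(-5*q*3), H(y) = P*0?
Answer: -2985/2 ≈ -1492.5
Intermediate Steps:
P = -6
Y(n) = 15/2 (Y(n) = -2 + (1/2)*19 = -2 + 19/2 = 15/2)
H(y) = 0 (H(y) = -6*0 = 0)
A(q, x) = -15*q**2 (A(q, x) = q*(-15*q) = -15*q**2)
(sqrt(A(-10, H(6)) + Y(10)))**2 = (sqrt(-15*(-10)**2 + 15/2))**2 = (sqrt(-15*100 + 15/2))**2 = (sqrt(-1500 + 15/2))**2 = (sqrt(-2985/2))**2 = (I*sqrt(5970)/2)**2 = -2985/2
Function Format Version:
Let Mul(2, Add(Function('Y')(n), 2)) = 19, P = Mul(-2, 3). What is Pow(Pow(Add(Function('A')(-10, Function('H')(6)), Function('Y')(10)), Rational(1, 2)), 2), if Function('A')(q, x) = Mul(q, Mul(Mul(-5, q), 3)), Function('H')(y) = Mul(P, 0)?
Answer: Rational(-2985, 2) ≈ -1492.5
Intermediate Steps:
P = -6
Function('Y')(n) = Rational(15, 2) (Function('Y')(n) = Add(-2, Mul(Rational(1, 2), 19)) = Add(-2, Rational(19, 2)) = Rational(15, 2))
Function('H')(y) = 0 (Function('H')(y) = Mul(-6, 0) = 0)
Function('A')(q, x) = Mul(-15, Pow(q, 2)) (Function('A')(q, x) = Mul(q, Mul(-15, q)) = Mul(-15, Pow(q, 2)))
Pow(Pow(Add(Function('A')(-10, Function('H')(6)), Function('Y')(10)), Rational(1, 2)), 2) = Pow(Pow(Add(Mul(-15, Pow(-10, 2)), Rational(15, 2)), Rational(1, 2)), 2) = Pow(Pow(Add(Mul(-15, 100), Rational(15, 2)), Rational(1, 2)), 2) = Pow(Pow(Add(-1500, Rational(15, 2)), Rational(1, 2)), 2) = Pow(Pow(Rational(-2985, 2), Rational(1, 2)), 2) = Pow(Mul(Rational(1, 2), I, Pow(5970, Rational(1, 2))), 2) = Rational(-2985, 2)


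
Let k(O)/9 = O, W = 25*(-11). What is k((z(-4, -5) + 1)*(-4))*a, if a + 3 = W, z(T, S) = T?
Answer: -30024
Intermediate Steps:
W = -275
k(O) = 9*O
a = -278 (a = -3 - 275 = -278)
k((z(-4, -5) + 1)*(-4))*a = (9*((-4 + 1)*(-4)))*(-278) = (9*(-3*(-4)))*(-278) = (9*12)*(-278) = 108*(-278) = -30024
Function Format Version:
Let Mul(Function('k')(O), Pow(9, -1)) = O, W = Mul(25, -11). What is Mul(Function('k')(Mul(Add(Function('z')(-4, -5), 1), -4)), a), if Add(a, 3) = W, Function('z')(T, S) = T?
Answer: -30024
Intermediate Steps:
W = -275
Function('k')(O) = Mul(9, O)
a = -278 (a = Add(-3, -275) = -278)
Mul(Function('k')(Mul(Add(Function('z')(-4, -5), 1), -4)), a) = Mul(Mul(9, Mul(Add(-4, 1), -4)), -278) = Mul(Mul(9, Mul(-3, -4)), -278) = Mul(Mul(9, 12), -278) = Mul(108, -278) = -30024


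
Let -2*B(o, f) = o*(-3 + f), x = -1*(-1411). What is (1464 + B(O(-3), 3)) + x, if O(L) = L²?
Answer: 2875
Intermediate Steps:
x = 1411
B(o, f) = -o*(-3 + f)/2
(1464 + B(O(-3), 3)) + x = (1464 + (½)*(-3)²*(3 - 1*3)) + 1411 = (1464 + (½)*9*(3 - 3)) + 1411 = (1464 + (½)*9*0) + 1411 = (1464 + 0) + 1411 = 1464 + 1411 = 2875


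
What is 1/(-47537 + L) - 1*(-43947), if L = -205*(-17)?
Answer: 1935953243/44052 ≈ 43947.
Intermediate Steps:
L = 3485
1/(-47537 + L) - 1*(-43947) = 1/(-47537 + 3485) - 1*(-43947) = 1/(-44052) + 43947 = -1/44052 + 43947 = 1935953243/44052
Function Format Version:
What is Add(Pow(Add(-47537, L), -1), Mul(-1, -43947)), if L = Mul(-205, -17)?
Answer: Rational(1935953243, 44052) ≈ 43947.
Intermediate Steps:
L = 3485
Add(Pow(Add(-47537, L), -1), Mul(-1, -43947)) = Add(Pow(Add(-47537, 3485), -1), Mul(-1, -43947)) = Add(Pow(-44052, -1), 43947) = Add(Rational(-1, 44052), 43947) = Rational(1935953243, 44052)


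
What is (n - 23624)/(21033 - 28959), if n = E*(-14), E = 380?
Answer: 4824/1321 ≈ 3.6518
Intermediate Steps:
n = -5320 (n = 380*(-14) = -5320)
(n - 23624)/(21033 - 28959) = (-5320 - 23624)/(21033 - 28959) = -28944/(-7926) = -28944*(-1/7926) = 4824/1321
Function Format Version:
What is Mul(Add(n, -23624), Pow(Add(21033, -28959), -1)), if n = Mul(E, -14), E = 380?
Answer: Rational(4824, 1321) ≈ 3.6518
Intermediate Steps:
n = -5320 (n = Mul(380, -14) = -5320)
Mul(Add(n, -23624), Pow(Add(21033, -28959), -1)) = Mul(Add(-5320, -23624), Pow(Add(21033, -28959), -1)) = Mul(-28944, Pow(-7926, -1)) = Mul(-28944, Rational(-1, 7926)) = Rational(4824, 1321)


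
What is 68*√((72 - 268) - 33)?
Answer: 68*I*√229 ≈ 1029.0*I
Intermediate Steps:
68*√((72 - 268) - 33) = 68*√(-196 - 33) = 68*√(-229) = 68*(I*√229) = 68*I*√229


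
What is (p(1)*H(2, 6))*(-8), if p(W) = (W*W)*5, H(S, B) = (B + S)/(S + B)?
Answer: -40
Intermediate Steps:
H(S, B) = 1 (H(S, B) = (B + S)/(B + S) = 1)
p(W) = 5*W² (p(W) = W²*5 = 5*W²)
(p(1)*H(2, 6))*(-8) = ((5*1²)*1)*(-8) = ((5*1)*1)*(-8) = (5*1)*(-8) = 5*(-8) = -40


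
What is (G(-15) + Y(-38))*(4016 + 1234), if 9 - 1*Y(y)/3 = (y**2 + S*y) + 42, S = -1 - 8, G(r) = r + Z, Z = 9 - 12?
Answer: -28743750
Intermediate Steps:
Z = -3
G(r) = -3 + r (G(r) = r - 3 = -3 + r)
S = -9
Y(y) = -99 - 3*y**2 + 27*y (Y(y) = 27 - 3*((y**2 - 9*y) + 42) = 27 - 3*(42 + y**2 - 9*y) = 27 + (-126 - 3*y**2 + 27*y) = -99 - 3*y**2 + 27*y)
(G(-15) + Y(-38))*(4016 + 1234) = ((-3 - 15) + (-99 - 3*(-38)**2 + 27*(-38)))*(4016 + 1234) = (-18 + (-99 - 3*1444 - 1026))*5250 = (-18 + (-99 - 4332 - 1026))*5250 = (-18 - 5457)*5250 = -5475*5250 = -28743750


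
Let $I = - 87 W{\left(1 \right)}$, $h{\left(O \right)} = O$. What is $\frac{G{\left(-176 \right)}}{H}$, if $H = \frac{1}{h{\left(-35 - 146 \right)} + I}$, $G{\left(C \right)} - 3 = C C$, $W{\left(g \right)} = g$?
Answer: $-8302372$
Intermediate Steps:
$G{\left(C \right)} = 3 + C^{2}$ ($G{\left(C \right)} = 3 + C C = 3 + C^{2}$)
$I = -87$ ($I = \left(-87\right) 1 = -87$)
$H = - \frac{1}{268}$ ($H = \frac{1}{\left(-35 - 146\right) - 87} = \frac{1}{-181 - 87} = \frac{1}{-268} = - \frac{1}{268} \approx -0.0037313$)
$\frac{G{\left(-176 \right)}}{H} = \frac{3 + \left(-176\right)^{2}}{- \frac{1}{268}} = \left(3 + 30976\right) \left(-268\right) = 30979 \left(-268\right) = -8302372$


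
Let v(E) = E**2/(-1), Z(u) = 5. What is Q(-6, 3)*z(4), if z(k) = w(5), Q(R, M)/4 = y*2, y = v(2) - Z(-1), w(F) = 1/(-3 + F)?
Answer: -36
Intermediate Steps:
v(E) = -E**2 (v(E) = E**2*(-1) = -E**2)
y = -9 (y = -1*2**2 - 1*5 = -1*4 - 5 = -4 - 5 = -9)
Q(R, M) = -72 (Q(R, M) = 4*(-9*2) = 4*(-18) = -72)
z(k) = 1/2 (z(k) = 1/(-3 + 5) = 1/2)
Q(-6, 3)*z(4) = -72*1/2 = -36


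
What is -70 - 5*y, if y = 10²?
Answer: -570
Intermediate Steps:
y = 100
-70 - 5*y = -70 - 5*100 = -70 - 500 = -570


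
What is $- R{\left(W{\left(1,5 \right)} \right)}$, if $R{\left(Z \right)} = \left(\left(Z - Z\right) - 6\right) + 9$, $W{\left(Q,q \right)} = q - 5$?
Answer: $-3$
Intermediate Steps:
$W{\left(Q,q \right)} = -5 + q$ ($W{\left(Q,q \right)} = q - 5 = -5 + q$)
$R{\left(Z \right)} = 3$ ($R{\left(Z \right)} = \left(0 - 6\right) + 9 = -6 + 9 = 3$)
$- R{\left(W{\left(1,5 \right)} \right)} = \left(-1\right) 3 = -3$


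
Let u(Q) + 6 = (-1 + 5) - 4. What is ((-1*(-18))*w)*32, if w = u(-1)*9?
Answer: -31104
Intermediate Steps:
u(Q) = -6 (u(Q) = -6 + ((-1 + 5) - 4) = -6 + (4 - 4) = -6 + 0 = -6)
w = -54 (w = -6*9 = -54)
((-1*(-18))*w)*32 = (-1*(-18)*(-54))*32 = (18*(-54))*32 = -972*32 = -31104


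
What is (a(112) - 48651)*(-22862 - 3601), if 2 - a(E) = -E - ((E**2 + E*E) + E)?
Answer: 617567031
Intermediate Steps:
a(E) = 2 + 2*E + 2*E**2 (a(E) = 2 - (-E - ((E**2 + E*E) + E)) = 2 - (-E - ((E**2 + E**2) + E)) = 2 - (-E - (2*E**2 + E)) = 2 - (-E - (E + 2*E**2)) = 2 - (-E + (-E - 2*E**2)) = 2 - (-2*E - 2*E**2) = 2 + (2*E + 2*E**2) = 2 + 2*E + 2*E**2)
(a(112) - 48651)*(-22862 - 3601) = ((2 + 2*112 + 2*112**2) - 48651)*(-22862 - 3601) = ((2 + 224 + 2*12544) - 48651)*(-26463) = ((2 + 224 + 25088) - 48651)*(-26463) = (25314 - 48651)*(-26463) = -23337*(-26463) = 617567031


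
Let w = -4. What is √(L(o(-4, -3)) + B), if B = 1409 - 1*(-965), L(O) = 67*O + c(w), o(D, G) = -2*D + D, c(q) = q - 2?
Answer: 2*√659 ≈ 51.342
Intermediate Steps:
c(q) = -2 + q
o(D, G) = -D
L(O) = -6 + 67*O (L(O) = 67*O + (-2 - 4) = 67*O - 6 = -6 + 67*O)
B = 2374 (B = 1409 + 965 = 2374)
√(L(o(-4, -3)) + B) = √((-6 + 67*(-1*(-4))) + 2374) = √((-6 + 67*4) + 2374) = √((-6 + 268) + 2374) = √(262 + 2374) = √2636 = 2*√659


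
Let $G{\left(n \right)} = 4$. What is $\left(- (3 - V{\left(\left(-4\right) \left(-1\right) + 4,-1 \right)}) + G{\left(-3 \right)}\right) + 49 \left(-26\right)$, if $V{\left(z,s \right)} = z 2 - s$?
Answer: $-1256$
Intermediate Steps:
$V{\left(z,s \right)} = - s + 2 z$ ($V{\left(z,s \right)} = 2 z - s = - s + 2 z$)
$\left(- (3 - V{\left(\left(-4\right) \left(-1\right) + 4,-1 \right)}) + G{\left(-3 \right)}\right) + 49 \left(-26\right) = \left(- (3 - \left(\left(-1\right) \left(-1\right) + 2 \left(\left(-4\right) \left(-1\right) + 4\right)\right)) + 4\right) + 49 \left(-26\right) = \left(- (3 - \left(1 + 2 \left(4 + 4\right)\right)) + 4\right) - 1274 = \left(- (3 - \left(1 + 2 \cdot 8\right)) + 4\right) - 1274 = \left(- (3 - \left(1 + 16\right)) + 4\right) - 1274 = \left(- (3 - 17) + 4\right) - 1274 = \left(\left(-1\right) \left(-14\right) + 4\right) - 1274 = \left(14 + 4\right) - 1274 = 18 - 1274 = -1256$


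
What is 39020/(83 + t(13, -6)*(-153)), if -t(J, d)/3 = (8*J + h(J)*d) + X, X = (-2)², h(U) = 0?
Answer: 7804/9931 ≈ 0.78582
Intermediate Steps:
X = 4
t(J, d) = -12 - 24*J (t(J, d) = -3*((8*J + 0*d) + 4) = -3*((8*J + 0) + 4) = -3*(8*J + 4) = -3*(4 + 8*J) = -12 - 24*J)
39020/(83 + t(13, -6)*(-153)) = 39020/(83 + (-12 - 24*13)*(-153)) = 39020/(83 + (-12 - 312)*(-153)) = 39020/(83 - 324*(-153)) = 39020/(83 + 49572) = 39020/49655 = 39020*(1/49655) = 7804/9931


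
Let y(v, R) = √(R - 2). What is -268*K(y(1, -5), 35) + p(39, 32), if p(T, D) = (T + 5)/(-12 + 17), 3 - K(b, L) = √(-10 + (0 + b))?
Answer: -3976/5 + 268*√(-10 + I*√7) ≈ -684.04 + 854.75*I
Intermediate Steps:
y(v, R) = √(-2 + R)
K(b, L) = 3 - √(-10 + b) (K(b, L) = 3 - √(-10 + (0 + b)) = 3 - √(-10 + b))
p(T, D) = 1 + T/5 (p(T, D) = (5 + T)/5 = (5 + T)*(⅕) = 1 + T/5)
-268*K(y(1, -5), 35) + p(39, 32) = -268*(3 - √(-10 + √(-2 - 5))) + (1 + (⅕)*39) = -268*(3 - √(-10 + √(-7))) + (1 + 39/5) = -268*(3 - √(-10 + I*√7)) + 44/5 = (-804 + 268*√(-10 + I*√7)) + 44/5 = -3976/5 + 268*√(-10 + I*√7)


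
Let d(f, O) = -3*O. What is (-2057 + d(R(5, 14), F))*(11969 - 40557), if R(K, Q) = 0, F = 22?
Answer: 60692324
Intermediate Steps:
(-2057 + d(R(5, 14), F))*(11969 - 40557) = (-2057 - 3*22)*(11969 - 40557) = (-2057 - 66)*(-28588) = -2123*(-28588) = 60692324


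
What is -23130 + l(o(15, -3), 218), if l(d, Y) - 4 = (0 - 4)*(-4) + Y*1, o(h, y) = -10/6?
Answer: -22892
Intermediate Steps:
o(h, y) = -5/3 (o(h, y) = -10*⅙ = -5/3)
l(d, Y) = 20 + Y (l(d, Y) = 4 + ((0 - 4)*(-4) + Y*1) = 4 + (-4*(-4) + Y) = 4 + (16 + Y) = 20 + Y)
-23130 + l(o(15, -3), 218) = -23130 + (20 + 218) = -23130 + 238 = -22892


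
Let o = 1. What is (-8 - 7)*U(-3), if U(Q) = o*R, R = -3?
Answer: 45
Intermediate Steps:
U(Q) = -3 (U(Q) = 1*(-3) = -3)
(-8 - 7)*U(-3) = (-8 - 7)*(-3) = -15*(-3) = 45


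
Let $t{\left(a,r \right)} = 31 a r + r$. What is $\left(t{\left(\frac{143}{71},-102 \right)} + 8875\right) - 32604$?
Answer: $- \frac{2144167}{71} \approx -30200.0$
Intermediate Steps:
$t{\left(a,r \right)} = r + 31 a r$ ($t{\left(a,r \right)} = 31 a r + r = r + 31 a r$)
$\left(t{\left(\frac{143}{71},-102 \right)} + 8875\right) - 32604 = \left(- 102 \left(1 + 31 \cdot \frac{143}{71}\right) + 8875\right) - 32604 = \left(- 102 \left(1 + \frac{4433}{71}\right) + 8875\right) - 32604 = \left(\left(-102\right) \frac{4504}{71} + 8875\right) - 32604 = \left(- \frac{459408}{71} + 8875\right) - 32604 = \frac{170717}{71} - 32604 = - \frac{2144167}{71}$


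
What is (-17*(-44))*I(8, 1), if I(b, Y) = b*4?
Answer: 23936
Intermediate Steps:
I(b, Y) = 4*b
(-17*(-44))*I(8, 1) = (-17*(-44))*(4*8) = 748*32 = 23936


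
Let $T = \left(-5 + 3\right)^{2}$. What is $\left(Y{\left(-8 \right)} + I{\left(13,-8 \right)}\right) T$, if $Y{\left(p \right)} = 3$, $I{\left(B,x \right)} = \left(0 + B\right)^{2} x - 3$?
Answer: $-5408$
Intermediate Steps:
$I{\left(B,x \right)} = -3 + x B^{2}$ ($I{\left(B,x \right)} = B^{2} x - 3 = x B^{2} - 3 = -3 + x B^{2}$)
$T = 4$ ($T = \left(-2\right)^{2} = 4$)
$\left(Y{\left(-8 \right)} + I{\left(13,-8 \right)}\right) T = \left(3 - \left(3 + 8 \cdot 13^{2}\right)\right) 4 = \left(3 - 1355\right) 4 = \left(-1352\right) 4 = -5408$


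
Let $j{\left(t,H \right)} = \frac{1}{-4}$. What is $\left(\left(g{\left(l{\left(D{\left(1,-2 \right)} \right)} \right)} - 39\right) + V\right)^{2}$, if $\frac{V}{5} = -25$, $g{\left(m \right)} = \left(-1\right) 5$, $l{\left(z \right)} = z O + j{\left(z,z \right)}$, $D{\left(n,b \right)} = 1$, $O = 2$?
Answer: $28561$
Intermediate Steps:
$j{\left(t,H \right)} = - \frac{1}{4}$
$l{\left(z \right)} = - \frac{1}{4} + 2 z$ ($l{\left(z \right)} = z 2 - \frac{1}{4} = 2 z - \frac{1}{4} = - \frac{1}{4} + 2 z$)
$g{\left(m \right)} = -5$
$V = -125$ ($V = 5 \left(-25\right) = -125$)
$\left(\left(g{\left(l{\left(D{\left(1,-2 \right)} \right)} \right)} - 39\right) + V\right)^{2} = \left(\left(-5 - 39\right) - 125\right)^{2} = \left(-44 - 125\right)^{2} = \left(-169\right)^{2} = 28561$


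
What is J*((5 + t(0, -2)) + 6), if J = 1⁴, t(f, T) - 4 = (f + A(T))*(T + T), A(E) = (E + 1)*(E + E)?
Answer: -1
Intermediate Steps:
A(E) = 2*E*(1 + E) (A(E) = (1 + E)*(2*E) = 2*E*(1 + E))
t(f, T) = 4 + 2*T*(f + 2*T*(1 + T)) (t(f, T) = 4 + (f + 2*T*(1 + T))*(T + T) = 4 + (f + 2*T*(1 + T))*(2*T) = 4 + 2*T*(f + 2*T*(1 + T)))
J = 1
J*((5 + t(0, -2)) + 6) = 1*((5 + (4 + 2*(-2)*0 + 4*(-2)²*(1 - 2))) + 6) = 1*((5 + (4 + 0 + 4*4*(-1))) + 6) = 1*((5 + (4 + 0 - 16)) + 6) = 1*((5 - 12) + 6) = 1*(-7 + 6) = 1*(-1) = -1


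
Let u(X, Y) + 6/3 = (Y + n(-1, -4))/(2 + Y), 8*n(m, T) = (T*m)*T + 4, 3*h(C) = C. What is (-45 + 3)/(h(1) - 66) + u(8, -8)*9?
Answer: -2451/788 ≈ -3.1104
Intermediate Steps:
h(C) = C/3
n(m, T) = ½ + m*T²/8 (n(m, T) = ((T*m)*T + 4)/8 = (m*T² + 4)/8 = (4 + m*T²)/8 = ½ + m*T²/8)
u(X, Y) = -2 + (-3/2 + Y)/(2 + Y) (u(X, Y) = -2 + (Y + (½ + (⅛)*(-1)*(-4)²))/(2 + Y) = -2 + (Y + (½ + (⅛)*(-1)*16))/(2 + Y) = -2 + (Y + (½ - 2))/(2 + Y) = -2 + (Y - 3/2)/(2 + Y) = -2 + (-3/2 + Y)/(2 + Y))
(-45 + 3)/(h(1) - 66) + u(8, -8)*9 = (-45 + 3)/((⅓)*1 - 66) + ((-11/2 - 1*(-8))/(2 - 8))*9 = -42/(⅓ - 66) + ((-11/2 + 8)/(-6))*9 = -42/(-197/3) - ⅙*5/2*9 = -42*(-3/197) - 5/12*9 = 126/197 - 15/4 = -2451/788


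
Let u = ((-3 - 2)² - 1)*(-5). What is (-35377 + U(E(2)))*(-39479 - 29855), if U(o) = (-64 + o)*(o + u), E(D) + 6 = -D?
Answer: 1813846774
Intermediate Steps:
E(D) = -6 - D
u = -120 (u = ((-5)² - 1)*(-5) = (25 - 1)*(-5) = 24*(-5) = -120)
U(o) = (-120 + o)*(-64 + o) (U(o) = (-64 + o)*(o - 120) = (-64 + o)*(-120 + o) = (-120 + o)*(-64 + o))
(-35377 + U(E(2)))*(-39479 - 29855) = (-35377 + (7680 + (-6 - 1*2)² - 184*(-6 - 1*2)))*(-39479 - 29855) = (-35377 + (7680 + (-6 - 2)² - 184*(-6 - 2)))*(-69334) = (-35377 + (7680 + (-8)² - 184*(-8)))*(-69334) = (-35377 + (7680 + 64 + 1472))*(-69334) = (-35377 + 9216)*(-69334) = -26161*(-69334) = 1813846774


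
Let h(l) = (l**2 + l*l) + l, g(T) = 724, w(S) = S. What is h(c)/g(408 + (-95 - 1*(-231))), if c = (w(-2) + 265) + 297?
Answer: 156940/181 ≈ 867.07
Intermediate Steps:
c = 560 (c = (-2 + 265) + 297 = 263 + 297 = 560)
h(l) = l + 2*l**2 (h(l) = (l**2 + l**2) + l = 2*l**2 + l = l + 2*l**2)
h(c)/g(408 + (-95 - 1*(-231))) = (560*(1 + 2*560))/724 = (560*(1 + 1120))*(1/724) = (560*1121)*(1/724) = 627760*(1/724) = 156940/181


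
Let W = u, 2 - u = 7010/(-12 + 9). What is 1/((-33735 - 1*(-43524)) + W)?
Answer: 3/36383 ≈ 8.2456e-5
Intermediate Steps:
u = 7016/3 (u = 2 - 7010/(-12 + 9) = 2 - 7010/(-3) = 2 - (-1)*7010/3 = 2 - 1*(-7010/3) = 2 + 7010/3 = 7016/3 ≈ 2338.7)
W = 7016/3 ≈ 2338.7
1/((-33735 - 1*(-43524)) + W) = 1/((-33735 - 1*(-43524)) + 7016/3) = 1/((-33735 + 43524) + 7016/3) = 1/(9789 + 7016/3) = 1/(36383/3) = 3/36383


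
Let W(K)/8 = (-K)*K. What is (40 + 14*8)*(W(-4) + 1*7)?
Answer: -18392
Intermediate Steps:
W(K) = -8*K² (W(K) = 8*((-K)*K) = 8*(-K²) = -8*K²)
(40 + 14*8)*(W(-4) + 1*7) = (40 + 14*8)*(-8*(-4)² + 1*7) = (40 + 112)*(-8*16 + 7) = 152*(-128 + 7) = 152*(-121) = -18392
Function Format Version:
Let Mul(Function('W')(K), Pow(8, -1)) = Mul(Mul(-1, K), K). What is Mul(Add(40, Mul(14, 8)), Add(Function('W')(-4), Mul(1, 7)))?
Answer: -18392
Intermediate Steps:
Function('W')(K) = Mul(-8, Pow(K, 2)) (Function('W')(K) = Mul(8, Mul(Mul(-1, K), K)) = Mul(8, Mul(-1, Pow(K, 2))) = Mul(-8, Pow(K, 2)))
Mul(Add(40, Mul(14, 8)), Add(Function('W')(-4), Mul(1, 7))) = Mul(Add(40, Mul(14, 8)), Add(Mul(-8, Pow(-4, 2)), Mul(1, 7))) = Mul(Add(40, 112), Add(Mul(-8, 16), 7)) = Mul(152, Add(-128, 7)) = Mul(152, -121) = -18392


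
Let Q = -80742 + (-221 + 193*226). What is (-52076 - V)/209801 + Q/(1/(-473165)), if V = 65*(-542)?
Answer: 3707256455195079/209801 ≈ 1.7670e+10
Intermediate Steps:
V = -35230
Q = -37345 (Q = -80742 + (-221 + 43618) = -80742 + 43397 = -37345)
(-52076 - V)/209801 + Q/(1/(-473165)) = (-52076 - 1*(-35230))/209801 - 37345/(1/(-473165)) = (-52076 + 35230)*(1/209801) - 37345/(-1/473165) = -16846*1/209801 - 37345*(-473165) = -16846/209801 + 17670346925 = 3707256455195079/209801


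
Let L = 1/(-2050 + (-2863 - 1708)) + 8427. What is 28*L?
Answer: 1562264648/6621 ≈ 2.3596e+5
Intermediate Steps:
L = 55795166/6621 (L = 1/(-2050 - 4571) + 8427 = 1/(-6621) + 8427 = -1/6621 + 8427 = 55795166/6621 ≈ 8427.0)
28*L = 28*(55795166/6621) = 1562264648/6621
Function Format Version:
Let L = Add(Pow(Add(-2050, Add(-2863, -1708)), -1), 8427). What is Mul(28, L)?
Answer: Rational(1562264648, 6621) ≈ 2.3596e+5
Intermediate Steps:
L = Rational(55795166, 6621) (L = Add(Pow(Add(-2050, -4571), -1), 8427) = Add(Pow(-6621, -1), 8427) = Add(Rational(-1, 6621), 8427) = Rational(55795166, 6621) ≈ 8427.0)
Mul(28, L) = Mul(28, Rational(55795166, 6621)) = Rational(1562264648, 6621)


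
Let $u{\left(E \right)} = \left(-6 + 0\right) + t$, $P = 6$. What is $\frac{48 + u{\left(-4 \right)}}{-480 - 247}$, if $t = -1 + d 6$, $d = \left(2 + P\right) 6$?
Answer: $- \frac{329}{727} \approx -0.45254$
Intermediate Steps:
$d = 48$ ($d = \left(2 + 6\right) 6 = 8 \cdot 6 = 48$)
$t = 287$ ($t = -1 + 48 \cdot 6 = -1 + 288 = 287$)
$u{\left(E \right)} = 281$ ($u{\left(E \right)} = \left(-6 + 0\right) + 287 = -6 + 287 = 281$)
$\frac{48 + u{\left(-4 \right)}}{-480 - 247} = \frac{48 + 281}{-480 - 247} = \frac{329}{-727} = 329 \left(- \frac{1}{727}\right) = - \frac{329}{727}$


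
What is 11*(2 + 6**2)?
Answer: 418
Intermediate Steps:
11*(2 + 6**2) = 11*(2 + 36) = 11*38 = 418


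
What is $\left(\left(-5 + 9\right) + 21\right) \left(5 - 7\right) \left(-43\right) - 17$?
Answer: $2133$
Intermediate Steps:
$\left(\left(-5 + 9\right) + 21\right) \left(5 - 7\right) \left(-43\right) - 17 = \left(4 + 21\right) \left(-2\right) \left(-43\right) - 17 = 25 \left(-2\right) \left(-43\right) - 17 = \left(-50\right) \left(-43\right) - 17 = 2150 - 17 = 2133$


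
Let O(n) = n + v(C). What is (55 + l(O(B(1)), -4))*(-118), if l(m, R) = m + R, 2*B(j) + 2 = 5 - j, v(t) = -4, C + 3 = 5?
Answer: -5664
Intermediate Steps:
C = 2 (C = -3 + 5 = 2)
B(j) = 3/2 - j/2 (B(j) = -1 + (5 - j)/2 = -1 + (5/2 - j/2) = 3/2 - j/2)
O(n) = -4 + n (O(n) = n - 4 = -4 + n)
l(m, R) = R + m
(55 + l(O(B(1)), -4))*(-118) = (55 + (-4 + (-4 + (3/2 - 1/2*1))))*(-118) = (55 + (-4 + (-4 + (3/2 - 1/2))))*(-118) = (55 + (-4 + (-4 + 1)))*(-118) = (55 + (-4 - 3))*(-118) = (55 - 7)*(-118) = 48*(-118) = -5664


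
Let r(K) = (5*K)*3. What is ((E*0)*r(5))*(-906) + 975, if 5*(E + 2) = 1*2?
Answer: 975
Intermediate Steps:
E = -8/5 (E = -2 + (1*2)/5 = -2 + (⅕)*2 = -2 + ⅖ = -8/5 ≈ -1.6000)
r(K) = 15*K
((E*0)*r(5))*(-906) + 975 = ((-8/5*0)*(15*5))*(-906) + 975 = (0*75)*(-906) + 975 = 0*(-906) + 975 = 0 + 975 = 975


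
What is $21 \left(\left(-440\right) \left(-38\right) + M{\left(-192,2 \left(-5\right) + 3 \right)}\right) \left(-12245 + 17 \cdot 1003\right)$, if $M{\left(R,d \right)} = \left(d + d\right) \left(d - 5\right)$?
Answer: $1704438288$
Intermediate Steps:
$M{\left(R,d \right)} = 2 d \left(-5 + d\right)$
$21 \left(\left(-440\right) \left(-38\right) + M{\left(-192,2 \left(-5\right) + 3 \right)}\right) \left(-12245 + 17 \cdot 1003\right) = 21 \left(\left(-440\right) \left(-38\right) + 2 \left(2 \left(-5\right) + 3\right) \left(-5 + \left(2 \left(-5\right) + 3\right)\right)\right) \left(-12245 + 17 \cdot 1003\right) = 21 \left(16720 + 2 \left(-10 + 3\right) \left(-5 + \left(-10 + 3\right)\right)\right) \left(-12245 + 17051\right) = 21 \left(16720 + 2 \left(-7\right) \left(-5 - 7\right)\right) 4806 = 21 \left(16720 + 2 \left(-7\right) \left(-12\right)\right) 4806 = 21 \left(16720 + 168\right) 4806 = 21 \cdot 16888 \cdot 4806 = 21 \cdot 81163728 = 1704438288$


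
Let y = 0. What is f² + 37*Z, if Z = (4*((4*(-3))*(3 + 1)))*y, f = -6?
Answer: 36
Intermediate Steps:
Z = 0 (Z = (4*((4*(-3))*(3 + 1)))*0 = (4*(-12*4))*0 = (4*(-48))*0 = -192*0 = 0)
f² + 37*Z = (-6)² + 37*0 = 36 + 0 = 36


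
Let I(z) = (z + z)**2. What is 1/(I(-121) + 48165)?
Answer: 1/106729 ≈ 9.3695e-6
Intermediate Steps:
I(z) = 4*z**2 (I(z) = (2*z)**2 = 4*z**2)
1/(I(-121) + 48165) = 1/(4*(-121)**2 + 48165) = 1/(4*14641 + 48165) = 1/(58564 + 48165) = 1/106729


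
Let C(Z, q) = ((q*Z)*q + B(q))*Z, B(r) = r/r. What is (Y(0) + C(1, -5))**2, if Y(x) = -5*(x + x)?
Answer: 676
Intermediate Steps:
B(r) = 1
Y(x) = -10*x
C(Z, q) = Z*(1 + Z*q**2) (C(Z, q) = ((q*Z)*q + 1)*Z = ((Z*q)*q + 1)*Z = (Z*q**2 + 1)*Z = (1 + Z*q**2)*Z = Z*(1 + Z*q**2))
(Y(0) + C(1, -5))**2 = (-10*0 + 1*(1 + 1*(-5)**2))**2 = (0 + 1*(1 + 1*25))**2 = (0 + 1*(1 + 25))**2 = (0 + 1*26)**2 = (0 + 26)**2 = 26**2 = 676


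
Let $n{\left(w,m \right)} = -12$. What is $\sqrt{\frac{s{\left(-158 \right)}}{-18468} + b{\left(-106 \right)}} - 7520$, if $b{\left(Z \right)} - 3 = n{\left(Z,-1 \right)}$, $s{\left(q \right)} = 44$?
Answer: $-7520 + \frac{2 i \sqrt{592287}}{513} \approx -7520.0 + 3.0004 i$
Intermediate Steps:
$b{\left(Z \right)} = -9$ ($b{\left(Z \right)} = 3 - 12 = -9$)
$\sqrt{\frac{s{\left(-158 \right)}}{-18468} + b{\left(-106 \right)}} - 7520 = \sqrt{\frac{44}{-18468} - 9} - 7520 = \sqrt{44 \left(- \frac{1}{18468}\right) - 9} - 7520 = \sqrt{- \frac{11}{4617} - 9} - 7520 = \sqrt{- \frac{41564}{4617}} - 7520 = \frac{2 i \sqrt{592287}}{513} - 7520 = -7520 + \frac{2 i \sqrt{592287}}{513}$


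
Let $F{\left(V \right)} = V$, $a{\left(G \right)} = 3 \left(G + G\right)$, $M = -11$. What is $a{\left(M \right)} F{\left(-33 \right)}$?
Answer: $2178$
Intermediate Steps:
$a{\left(G \right)} = 6 G$ ($a{\left(G \right)} = 3 \cdot 2 G = 6 G$)
$a{\left(M \right)} F{\left(-33 \right)} = 6 \left(-11\right) \left(-33\right) = \left(-66\right) \left(-33\right) = 2178$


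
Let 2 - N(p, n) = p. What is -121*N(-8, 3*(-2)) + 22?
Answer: -1188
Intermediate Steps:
N(p, n) = 2 - p
-121*N(-8, 3*(-2)) + 22 = -121*(2 - 1*(-8)) + 22 = -121*(2 + 8) + 22 = -121*10 + 22 = -1210 + 22 = -1188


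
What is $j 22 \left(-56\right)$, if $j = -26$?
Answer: $32032$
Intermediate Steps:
$j 22 \left(-56\right) = \left(-26\right) 22 \left(-56\right) = \left(-572\right) \left(-56\right) = 32032$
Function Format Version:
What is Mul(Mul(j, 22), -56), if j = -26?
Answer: 32032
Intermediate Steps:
Mul(Mul(j, 22), -56) = Mul(Mul(-26, 22), -56) = Mul(-572, -56) = 32032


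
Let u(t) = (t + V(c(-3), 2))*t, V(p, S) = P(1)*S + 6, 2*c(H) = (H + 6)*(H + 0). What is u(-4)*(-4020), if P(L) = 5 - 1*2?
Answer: 128640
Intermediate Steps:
c(H) = H*(6 + H)/2 (c(H) = ((H + 6)*(H + 0))/2 = ((6 + H)*H)/2 = (H*(6 + H))/2 = H*(6 + H)/2)
P(L) = 3 (P(L) = 5 - 2 = 3)
V(p, S) = 6 + 3*S (V(p, S) = 3*S + 6 = 6 + 3*S)
u(t) = t*(12 + t) (u(t) = (t + (6 + 3*2))*t = (t + (6 + 6))*t = (t + 12)*t = (12 + t)*t = t*(12 + t))
u(-4)*(-4020) = -4*(12 - 4)*(-4020) = -4*8*(-4020) = -32*(-4020) = 128640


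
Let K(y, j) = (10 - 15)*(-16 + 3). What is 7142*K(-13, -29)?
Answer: 464230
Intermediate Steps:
K(y, j) = 65 (K(y, j) = -5*(-13) = 65)
7142*K(-13, -29) = 7142*65 = 464230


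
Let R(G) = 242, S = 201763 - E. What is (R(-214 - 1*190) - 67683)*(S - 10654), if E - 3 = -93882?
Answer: -19219875708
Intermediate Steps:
E = -93879 (E = 3 - 93882 = -93879)
S = 295642 (S = 201763 - 1*(-93879) = 201763 + 93879 = 295642)
(R(-214 - 1*190) - 67683)*(S - 10654) = (242 - 67683)*(295642 - 10654) = -67441*284988 = -19219875708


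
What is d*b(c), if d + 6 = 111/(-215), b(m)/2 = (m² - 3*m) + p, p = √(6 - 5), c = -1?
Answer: -2802/43 ≈ -65.163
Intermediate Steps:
p = 1 (p = √1 = 1)
b(m) = 2 - 6*m + 2*m² (b(m) = 2*((m² - 3*m) + 1) = 2*(1 + m² - 3*m) = 2 - 6*m + 2*m²)
d = -1401/215 (d = -6 + 111/(-215) = -6 + 111*(-1/215) = -6 - 111/215 = -1401/215 ≈ -6.5163)
d*b(c) = -1401*(2 - 6*(-1) + 2*(-1)²)/215 = -1401*(2 + 6 + 2*1)/215 = -1401*(2 + 6 + 2)/215 = -1401/215*10 = -2802/43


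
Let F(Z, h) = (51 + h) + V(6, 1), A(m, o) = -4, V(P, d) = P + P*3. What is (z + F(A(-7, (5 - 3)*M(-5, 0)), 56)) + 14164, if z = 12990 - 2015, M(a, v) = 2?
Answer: 25270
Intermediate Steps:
V(P, d) = 4*P (V(P, d) = P + 3*P = 4*P)
z = 10975
F(Z, h) = 75 + h (F(Z, h) = (51 + h) + 4*6 = (51 + h) + 24 = 75 + h)
(z + F(A(-7, (5 - 3)*M(-5, 0)), 56)) + 14164 = (10975 + (75 + 56)) + 14164 = (10975 + 131) + 14164 = 11106 + 14164 = 25270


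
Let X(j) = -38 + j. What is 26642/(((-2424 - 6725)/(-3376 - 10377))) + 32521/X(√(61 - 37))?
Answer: 36356587787/927970 - 32521*√6/710 ≈ 39066.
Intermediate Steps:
26642/(((-2424 - 6725)/(-3376 - 10377))) + 32521/X(√(61 - 37)) = 26642/(((-2424 - 6725)/(-3376 - 10377))) + 32521/(-38 + √(61 - 37)) = 26642/((-9149/(-13753))) + 32521/(-38 + √24) = 26642/((-9149*(-1/13753))) + 32521/(-38 + 2*√6) = 26642/(9149/13753) + 32521/(-38 + 2*√6) = 26642*(13753/9149) + 32521/(-38 + 2*√6) = 52343918/1307 + 32521/(-38 + 2*√6)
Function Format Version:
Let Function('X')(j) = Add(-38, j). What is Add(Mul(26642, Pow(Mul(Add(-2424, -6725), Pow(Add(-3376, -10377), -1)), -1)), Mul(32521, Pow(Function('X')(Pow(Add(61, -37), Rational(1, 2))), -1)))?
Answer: Add(Rational(36356587787, 927970), Mul(Rational(-32521, 710), Pow(6, Rational(1, 2)))) ≈ 39066.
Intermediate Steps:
Add(Mul(26642, Pow(Mul(Add(-2424, -6725), Pow(Add(-3376, -10377), -1)), -1)), Mul(32521, Pow(Function('X')(Pow(Add(61, -37), Rational(1, 2))), -1))) = Add(Mul(26642, Pow(Mul(Add(-2424, -6725), Pow(Add(-3376, -10377), -1)), -1)), Mul(32521, Pow(Add(-38, Pow(Add(61, -37), Rational(1, 2))), -1))) = Add(Mul(26642, Pow(Mul(-9149, Pow(-13753, -1)), -1)), Mul(32521, Pow(Add(-38, Pow(24, Rational(1, 2))), -1))) = Add(Mul(26642, Pow(Mul(-9149, Rational(-1, 13753)), -1)), Mul(32521, Pow(Add(-38, Mul(2, Pow(6, Rational(1, 2)))), -1))) = Add(Mul(26642, Pow(Rational(9149, 13753), -1)), Mul(32521, Pow(Add(-38, Mul(2, Pow(6, Rational(1, 2)))), -1))) = Add(Mul(26642, Rational(13753, 9149)), Mul(32521, Pow(Add(-38, Mul(2, Pow(6, Rational(1, 2)))), -1))) = Add(Rational(52343918, 1307), Mul(32521, Pow(Add(-38, Mul(2, Pow(6, Rational(1, 2)))), -1)))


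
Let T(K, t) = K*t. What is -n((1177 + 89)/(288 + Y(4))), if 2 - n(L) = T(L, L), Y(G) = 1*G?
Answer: 358057/21316 ≈ 16.798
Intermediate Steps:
Y(G) = G
n(L) = 2 - L² (n(L) = 2 - L*L = 2 - L²)
-n((1177 + 89)/(288 + Y(4))) = -(2 - ((1177 + 89)/(288 + 4))²) = -(2 - (1266/292)²) = -(2 - (1266*(1/292))²) = -(2 - (633/146)²) = -(2 - 1*400689/21316) = -(2 - 400689/21316) = -1*(-358057/21316) = 358057/21316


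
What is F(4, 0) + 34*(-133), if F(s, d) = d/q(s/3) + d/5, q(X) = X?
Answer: -4522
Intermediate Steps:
F(s, d) = d/5 + 3*d/s (F(s, d) = d/((s/3)) + d/5 = d*(3/s) + d/5 = 3*d/s + d/5 = d/5 + 3*d/s)
F(4, 0) + 34*(-133) = (⅕)*0*(15 + 4)/4 + 34*(-133) = (⅕)*0*(¼)*19 - 4522 = 0 - 4522 = -4522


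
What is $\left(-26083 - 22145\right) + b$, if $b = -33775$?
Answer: $-82003$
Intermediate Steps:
$\left(-26083 - 22145\right) + b = \left(-26083 - 22145\right) - 33775 = -48228 - 33775 = -82003$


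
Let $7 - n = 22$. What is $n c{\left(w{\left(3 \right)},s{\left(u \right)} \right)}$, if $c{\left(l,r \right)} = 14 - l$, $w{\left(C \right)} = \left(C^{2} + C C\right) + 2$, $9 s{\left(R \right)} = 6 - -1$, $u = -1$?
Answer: $90$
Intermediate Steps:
$n = -15$ ($n = 7 - 22 = -15$)
$s{\left(R \right)} = \frac{7}{9}$ ($s{\left(R \right)} = \frac{6 - -1}{9} = \frac{6 + 1}{9} = \frac{1}{9} \cdot 7 = \frac{7}{9}$)
$w{\left(C \right)} = 2 + 2 C^{2}$ ($w{\left(C \right)} = \left(C^{2} + C^{2}\right) + 2 = 2 C^{2} + 2 = 2 + 2 C^{2}$)
$n c{\left(w{\left(3 \right)},s{\left(u \right)} \right)} = - 15 \left(14 - \left(2 + 2 \cdot 3^{2}\right)\right) = - 15 \left(14 - \left(2 + 2 \cdot 9\right)\right) = - 15 \left(14 - \left(2 + 18\right)\right) = - 15 \left(14 - 20\right) = \left(-15\right) \left(-6\right) = 90$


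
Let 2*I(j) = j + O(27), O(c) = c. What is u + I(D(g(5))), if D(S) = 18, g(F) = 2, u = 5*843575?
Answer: 8435795/2 ≈ 4.2179e+6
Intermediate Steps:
u = 4217875
I(j) = 27/2 + j/2 (I(j) = (j + 27)/2 = (27 + j)/2 = 27/2 + j/2)
u + I(D(g(5))) = 4217875 + (27/2 + (½)*18) = 4217875 + (27/2 + 9) = 4217875 + 45/2 = 8435795/2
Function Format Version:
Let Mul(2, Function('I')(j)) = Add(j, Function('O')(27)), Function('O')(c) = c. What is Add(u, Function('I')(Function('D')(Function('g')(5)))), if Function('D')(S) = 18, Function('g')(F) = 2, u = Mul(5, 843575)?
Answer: Rational(8435795, 2) ≈ 4.2179e+6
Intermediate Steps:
u = 4217875
Function('I')(j) = Add(Rational(27, 2), Mul(Rational(1, 2), j)) (Function('I')(j) = Mul(Rational(1, 2), Add(j, 27)) = Mul(Rational(1, 2), Add(27, j)) = Add(Rational(27, 2), Mul(Rational(1, 2), j)))
Add(u, Function('I')(Function('D')(Function('g')(5)))) = Add(4217875, Add(Rational(27, 2), Mul(Rational(1, 2), 18))) = Add(4217875, Add(Rational(27, 2), 9)) = Add(4217875, Rational(45, 2)) = Rational(8435795, 2)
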